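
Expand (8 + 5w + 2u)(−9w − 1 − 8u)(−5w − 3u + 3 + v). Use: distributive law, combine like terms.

250w^2 + 387uw − 191w − 77vw − 174u − 24 − 8v + 150u^2 − 66uv + 225w^3 + 425uw^2 − 45vw^2 + 254u^2w − 58uvw + 48u^3 − 16u^2v

(8 + 5w + 2u)(−9w − 1 − 8u)(−5w − 3u + 3 + v)
= (−72w − 8 − 64u − 45w^2 − 5w − 40uw − 18uw − 2u − 16u^2)(−5w − 3u + 3 + v)    [distributive law]
= (−77w − 8 − 66u − 45w^2 − 58uw − 16u^2)(−5w − 3u + 3 + v)    [combine like terms]
= 385w^2 + 231uw − 231w − 77vw + 40w + 24u − 24 − 8v + 330uw + 198u^2 − 198u − 66uv + 225w^3 + 135uw^2 − 135w^2 − 45vw^2 + 290uw^2 + 174u^2w − 174uw − 58uvw + 80u^2w + 48u^3 − 48u^2 − 16u^2v    [distributive law]
= 250w^2 + 387uw − 191w − 77vw − 174u − 24 − 8v + 150u^2 − 66uv + 225w^3 + 425uw^2 − 45vw^2 + 254u^2w − 58uvw + 48u^3 − 16u^2v    [combine like terms]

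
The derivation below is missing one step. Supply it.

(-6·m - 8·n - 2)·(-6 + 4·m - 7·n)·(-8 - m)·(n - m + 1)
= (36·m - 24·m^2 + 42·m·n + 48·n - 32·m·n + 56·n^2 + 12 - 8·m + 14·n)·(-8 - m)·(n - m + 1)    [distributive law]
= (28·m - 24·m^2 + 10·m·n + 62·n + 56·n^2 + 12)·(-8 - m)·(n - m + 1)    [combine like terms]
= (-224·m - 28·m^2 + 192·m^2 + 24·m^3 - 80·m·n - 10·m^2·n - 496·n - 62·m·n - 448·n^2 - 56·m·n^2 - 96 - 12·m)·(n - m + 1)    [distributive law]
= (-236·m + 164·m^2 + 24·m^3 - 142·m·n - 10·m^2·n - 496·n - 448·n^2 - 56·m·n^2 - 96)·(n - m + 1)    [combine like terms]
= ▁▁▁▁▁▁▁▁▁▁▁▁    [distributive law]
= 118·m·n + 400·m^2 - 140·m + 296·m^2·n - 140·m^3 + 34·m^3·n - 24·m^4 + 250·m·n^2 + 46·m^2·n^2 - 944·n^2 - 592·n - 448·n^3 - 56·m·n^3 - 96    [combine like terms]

After distributive law, the bracketed line is:

-236·m·n + 236·m^2 - 236·m + 164·m^2·n - 164·m^3 + 164·m^2 + 24·m^3·n - 24·m^4 + 24·m^3 - 142·m·n^2 + 142·m^2·n - 142·m·n - 10·m^2·n^2 + 10·m^3·n - 10·m^2·n - 496·n^2 + 496·m·n - 496·n - 448·n^3 + 448·m·n^2 - 448·n^2 - 56·m·n^3 + 56·m^2·n^2 - 56·m·n^2 - 96·n + 96·m - 96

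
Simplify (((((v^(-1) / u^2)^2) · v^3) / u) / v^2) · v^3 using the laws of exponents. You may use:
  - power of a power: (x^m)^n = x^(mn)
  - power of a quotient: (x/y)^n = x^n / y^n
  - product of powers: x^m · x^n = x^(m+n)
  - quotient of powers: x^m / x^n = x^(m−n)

u^(-5)v^2

(((((v^(-1) / u^2)^2) · v^3) / u) / v^2) · v^3
= ((((((v^(-1))^2) / ((u^2)^2)) · v^3) / u) / v^2) · v^3    [power of a quotient]
= ((((v^(-2) / ((u^2)^2)) · v^3) / u) / v^2) · v^3    [power of a power]
= ((((v^(-2) / u^4) · v^3) / u) / v^2) · v^3    [power of a power]
= u^(-5)v^2    [quotient of powers; product of powers]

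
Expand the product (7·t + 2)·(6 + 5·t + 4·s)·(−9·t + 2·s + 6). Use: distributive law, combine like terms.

−258·t² + 200·s·t + 204·t − 315·t³ − 182·s·t² + 56·s²·t + 72·s + 72 + 16·s²

(7·t + 2)·(6 + 5·t + 4·s)·(−9·t + 2·s + 6)
= (42·t + 35·t² + 28·s·t + 12 + 10·t + 8·s)·(−9·t + 2·s + 6)    [distributive law]
= (52·t + 35·t² + 28·s·t + 12 + 8·s)·(−9·t + 2·s + 6)    [combine like terms]
= −468·t² + 104·s·t + 312·t − 315·t³ + 70·s·t² + 210·t² − 252·s·t² + 56·s²·t + 168·s·t − 108·t + 24·s + 72 − 72·s·t + 16·s² + 48·s    [distributive law]
= −258·t² + 200·s·t + 204·t − 315·t³ − 182·s·t² + 56·s²·t + 72·s + 72 + 16·s²    [combine like terms]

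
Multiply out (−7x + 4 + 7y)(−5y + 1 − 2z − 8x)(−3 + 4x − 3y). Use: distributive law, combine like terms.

128xy − 252x²y − 77xy² + 133x − 324x² − 74xz + 56x²z − 98xyz + 224x³ + 27y + 144y² − 12 + 24z + 66yz + 105y³ + 42y²z

(−7x + 4 + 7y)(−5y + 1 − 2z − 8x)(−3 + 4x − 3y)
= (35xy − 7x + 14xz + 56x² − 20y + 4 − 8z − 32x − 35y² + 7y − 14yz − 56xy)(−3 + 4x − 3y)    [distributive law]
= (−21xy − 39x + 14xz + 56x² − 13y + 4 − 8z − 35y² − 14yz)(−3 + 4x − 3y)    [combine like terms]
= 63xy − 84x²y + 63xy² + 117x − 156x² + 117xy − 42xz + 56x²z − 42xyz − 168x² + 224x³ − 168x²y + 39y − 52xy + 39y² − 12 + 16x − 12y + 24z − 32xz + 24yz + 105y² − 140xy² + 105y³ + 42yz − 56xyz + 42y²z    [distributive law]
= 128xy − 252x²y − 77xy² + 133x − 324x² − 74xz + 56x²z − 98xyz + 224x³ + 27y + 144y² − 12 + 24z + 66yz + 105y³ + 42y²z    [combine like terms]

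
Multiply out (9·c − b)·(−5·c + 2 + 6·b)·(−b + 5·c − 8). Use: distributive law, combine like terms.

(9·c − b)·(−5·c + 2 + 6·b)·(−b + 5·c − 8)
= (−45·c^2 + 18·c + 54·b·c + 5·b·c − 2·b − 6·b^2)·(−b + 5·c − 8)    [distributive law]
= (−45·c^2 + 18·c + 59·b·c − 2·b − 6·b^2)·(−b + 5·c − 8)    [combine like terms]
= 45·b·c^2 − 225·c^3 + 360·c^2 − 18·b·c + 90·c^2 − 144·c − 59·b^2·c + 295·b·c^2 − 472·b·c + 2·b^2 − 10·b·c + 16·b + 6·b^3 − 30·b^2·c + 48·b^2    [distributive law]
= 340·b·c^2 − 225·c^3 + 450·c^2 − 500·b·c − 144·c − 89·b^2·c + 50·b^2 + 16·b + 6·b^3    [combine like terms]

340·b·c^2 − 225·c^3 + 450·c^2 − 500·b·c − 144·c − 89·b^2·c + 50·b^2 + 16·b + 6·b^3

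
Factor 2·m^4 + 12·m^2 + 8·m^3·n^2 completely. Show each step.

2·m^4 + 12·m^2 + 8·m^3·n^2
= 2(m^4 + 6·m^2 + 4·m^3·n^2)    [factor out 2]
= 2·m^2(m^2 + 6 + 4·m·n^2)    [factor out m^2]

2·m^2(m^2 + 6 + 4·m·n^2)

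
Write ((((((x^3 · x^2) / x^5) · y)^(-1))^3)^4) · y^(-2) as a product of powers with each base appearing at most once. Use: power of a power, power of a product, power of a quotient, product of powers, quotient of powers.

((((((x^3 · x^2) / x^5) · y)^(-1))^3)^4) · y^(-2)
= (((((x^3 · x^2) / x^5) · y)^(-1))^12) · y^(-2)    [power of a power]
= ((((x^3 · x^2) / x^5) · y)^(-12)) · y^(-2)    [power of a power]
= ((((x^3 · x^2) / x^5)^(-12)) · (y^(-12))) · y^(-2)    [power of a product]
= ((((x^3 · x^2)^(-12)) / ((x^5)^(-12))) · (y^(-12))) · y^(-2)    [power of a quotient]
= (((((x^3)^(-12)) · ((x^2)^(-12))) / ((x^5)^(-12))) · (y^(-12))) · y^(-2)    [power of a product]
= (((x^(-36) · ((x^2)^(-12))) / ((x^5)^(-12))) · (y^(-12))) · y^(-2)    [power of a power]
= (((x^(-36) · x^(-24)) / ((x^5)^(-12))) · (y^(-12))) · y^(-2)    [power of a power]
= ((x^(-60) / ((x^5)^(-12))) · (y^(-12))) · y^(-2)    [product of powers]
= ((x^(-60) / x^(-60)) · (y^(-12))) · y^(-2)    [power of a power]
= (x^0 · (y^(-12))) · y^(-2)    [quotient of powers]
= y^(-14)    [product of powers]

y^(-14)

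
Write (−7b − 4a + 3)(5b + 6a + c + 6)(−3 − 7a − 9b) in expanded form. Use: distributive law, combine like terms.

(−7b − 4a + 3)(5b + 6a + c + 6)(−3 − 7a − 9b)
= (−35b^2 − 42ab − 7bc − 42b − 20ab − 24a^2 − 4ac − 24a + 15b + 18a + 3c + 18)(−3 − 7a − 9b)    [distributive law]
= (−35b^2 − 62ab − 7bc − 27b − 24a^2 − 4ac − 6a + 3c + 18)(−3 − 7a − 9b)    [combine like terms]
= 105b^2 + 245ab^2 + 315b^3 + 186ab + 434a^2b + 558ab^2 + 21bc + 49abc + 63b^2c + 81b + 189ab + 243b^2 + 72a^2 + 168a^3 + 216a^2b + 12ac + 28a^2c + 36abc + 18a + 42a^2 + 54ab − 9c − 21ac − 27bc − 54 − 126a − 162b    [distributive law]
= 348b^2 + 803ab^2 + 315b^3 + 429ab + 650a^2b − 6bc + 85abc + 63b^2c − 81b + 114a^2 + 168a^3 − 9ac + 28a^2c − 108a − 9c − 54    [combine like terms]

348b^2 + 803ab^2 + 315b^3 + 429ab + 650a^2b − 6bc + 85abc + 63b^2c − 81b + 114a^2 + 168a^3 − 9ac + 28a^2c − 108a − 9c − 54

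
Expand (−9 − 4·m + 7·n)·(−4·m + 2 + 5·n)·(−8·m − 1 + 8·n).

(−9 − 4·m + 7·n)·(−4·m + 2 + 5·n)·(−8·m − 1 + 8·n)
= (36·m − 18 − 45·n + 16·m² − 8·m − 20·m·n − 28·m·n + 14·n + 35·n²)·(−8·m − 1 + 8·n)    [distributive law]
= (28·m − 18 − 31·n + 16·m² − 48·m·n + 35·n²)·(−8·m − 1 + 8·n)    [combine like terms]
= −224·m² − 28·m + 224·m·n + 144·m + 18 − 144·n + 248·m·n + 31·n − 248·n² − 128·m³ − 16·m² + 128·m²·n + 384·m²·n + 48·m·n − 384·m·n² − 280·m·n² − 35·n² + 280·n³    [distributive law]
= −240·m² + 116·m + 520·m·n + 18 − 113·n − 283·n² − 128·m³ + 512·m²·n − 664·m·n² + 280·n³    [combine like terms]

−240·m² + 116·m + 520·m·n + 18 − 113·n − 283·n² − 128·m³ + 512·m²·n − 664·m·n² + 280·n³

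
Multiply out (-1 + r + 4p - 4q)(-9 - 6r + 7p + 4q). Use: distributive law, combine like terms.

(-1 + r + 4p - 4q)(-9 - 6r + 7p + 4q)
= 9 + 6r - 7p - 4q - 9r - 6r^2 + 7pr + 4qr - 36p - 24pr + 28p^2 + 16pq + 36q + 24qr - 28pq - 16q^2    [distributive law]
= 9 - 3r - 43p + 32q - 6r^2 - 17pr + 28qr + 28p^2 - 12pq - 16q^2    [combine like terms]

9 - 3r - 43p + 32q - 6r^2 - 17pr + 28qr + 28p^2 - 12pq - 16q^2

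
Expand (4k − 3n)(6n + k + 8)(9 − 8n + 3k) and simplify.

(4k − 3n)(6n + k + 8)(9 − 8n + 3k)
= (24kn + 4k^2 + 32k − 18n^2 − 3kn − 24n)(9 − 8n + 3k)    [distributive law]
= (21kn + 4k^2 + 32k − 18n^2 − 24n)(9 − 8n + 3k)    [combine like terms]
= 189kn − 168kn^2 + 63k^2n + 36k^2 − 32k^2n + 12k^3 + 288k − 256kn + 96k^2 − 162n^2 + 144n^3 − 54kn^2 − 216n + 192n^2 − 72kn    [distributive law]
= −139kn − 222kn^2 + 31k^2n + 132k^2 + 12k^3 + 288k + 30n^2 + 144n^3 − 216n    [combine like terms]

−139kn − 222kn^2 + 31k^2n + 132k^2 + 12k^3 + 288k + 30n^2 + 144n^3 − 216n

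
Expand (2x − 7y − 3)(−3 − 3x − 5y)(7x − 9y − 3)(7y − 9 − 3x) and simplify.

−1482x^2y − 513x^2 + 261x^3 + 1317xy^2 − 783xy − 405x − 687x^3y + 126x^4 + 479x^2y^2 + 1967xy^3 − 168y^3 + 2538y^2 + 1512y − 2205y^4 + 243

(2x − 7y − 3)(−3 − 3x − 5y)(7x − 9y − 3)(7y − 9 − 3x)
= (−6x − 6x^2 − 10xy + 21y + 21xy + 35y^2 + 9 + 9x + 15y)(7x − 9y − 3)(7y − 9 − 3x)    [distributive law]
= (3x − 6x^2 + 11xy + 36y + 35y^2 + 9)(7x − 9y − 3)(7y − 9 − 3x)    [combine like terms]
= (21x^2 − 27xy − 9x − 42x^3 + 54x^2y + 18x^2 + 77x^2y − 99xy^2 − 33xy + 252xy − 324y^2 − 108y + 245xy^2 − 315y^3 − 105y^2 + 63x − 81y − 27)(7y − 9 − 3x)    [distributive law]
= (39x^2 + 192xy + 54x − 42x^3 + 131x^2y + 146xy^2 − 429y^2 − 189y − 315y^3 − 27)(7y − 9 − 3x)    [combine like terms]
= 273x^2y − 351x^2 − 117x^3 + 1344xy^2 − 1728xy − 576x^2y + 378xy − 486x − 162x^2 − 294x^3y + 378x^3 + 126x^4 + 917x^2y^2 − 1179x^2y − 393x^3y + 1022xy^3 − 1314xy^2 − 438x^2y^2 − 3003y^3 + 3861y^2 + 1287xy^2 − 1323y^2 + 1701y + 567xy − 2205y^4 + 2835y^3 + 945xy^3 − 189y + 243 + 81x    [distributive law]
= −1482x^2y − 513x^2 + 261x^3 + 1317xy^2 − 783xy − 405x − 687x^3y + 126x^4 + 479x^2y^2 + 1967xy^3 − 168y^3 + 2538y^2 + 1512y − 2205y^4 + 243    [combine like terms]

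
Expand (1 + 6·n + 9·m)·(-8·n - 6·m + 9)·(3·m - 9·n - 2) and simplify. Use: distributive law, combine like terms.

(1 + 6·n + 9·m)·(-8·n - 6·m + 9)·(3·m - 9·n - 2)
= (-8·n - 6·m + 9 - 48·n^2 - 36·m·n + 54·n - 72·m·n - 54·m^2 + 81·m)·(3·m - 9·n - 2)    [distributive law]
= (46·n + 75·m + 9 - 48·n^2 - 108·m·n - 54·m^2)·(3·m - 9·n - 2)    [combine like terms]
= 138·m·n - 414·n^2 - 92·n + 225·m^2 - 675·m·n - 150·m + 27·m - 81·n - 18 - 144·m·n^2 + 432·n^3 + 96·n^2 - 324·m^2·n + 972·m·n^2 + 216·m·n - 162·m^3 + 486·m^2·n + 108·m^2    [distributive law]
= -321·m·n - 318·n^2 - 173·n + 333·m^2 - 123·m - 18 + 828·m·n^2 + 432·n^3 + 162·m^2·n - 162·m^3    [combine like terms]

-321·m·n - 318·n^2 - 173·n + 333·m^2 - 123·m - 18 + 828·m·n^2 + 432·n^3 + 162·m^2·n - 162·m^3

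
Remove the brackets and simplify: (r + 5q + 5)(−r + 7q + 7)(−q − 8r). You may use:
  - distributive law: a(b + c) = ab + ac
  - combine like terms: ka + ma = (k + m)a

(r + 5q + 5)(−r + 7q + 7)(−q − 8r)
= (−r² + 7qr + 7r − 5qr + 35q² + 35q − 5r + 35q + 35)(−q − 8r)    [distributive law]
= (−r² + 2qr + 2r + 35q² + 70q + 35)(−q − 8r)    [combine like terms]
= qr² + 8r³ − 2q²r − 16qr² − 2qr − 16r² − 35q³ − 280q²r − 70q² − 560qr − 35q − 280r    [distributive law]
= −15qr² + 8r³ − 282q²r − 562qr − 16r² − 35q³ − 70q² − 35q − 280r    [combine like terms]

−15qr² + 8r³ − 282q²r − 562qr − 16r² − 35q³ − 70q² − 35q − 280r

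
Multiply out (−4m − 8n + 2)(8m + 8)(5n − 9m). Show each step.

(−4m − 8n + 2)(8m + 8)(5n − 9m)
= (−32m^2 − 32m − 64mn − 64n + 16m + 16)(5n − 9m)    [distributive law]
= (−32m^2 − 16m − 64mn − 64n + 16)(5n − 9m)    [combine like terms]
= −160m^2n + 288m^3 − 80mn + 144m^2 − 320mn^2 + 576m^2n − 320n^2 + 576mn + 80n − 144m    [distributive law]
= 416m^2n + 288m^3 + 496mn + 144m^2 − 320mn^2 − 320n^2 + 80n − 144m    [combine like terms]

416m^2n + 288m^3 + 496mn + 144m^2 − 320mn^2 − 320n^2 + 80n − 144m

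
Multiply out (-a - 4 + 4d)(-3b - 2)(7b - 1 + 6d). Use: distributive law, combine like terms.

21ab^2 + 11ab + 18abd - 2a + 12ad + 84b^2 + 44b + 28bd - 8 + 56d - 84b^2d - 72bd^2 - 48d^2

(-a - 4 + 4d)(-3b - 2)(7b - 1 + 6d)
= (3ab + 2a + 12b + 8 - 12bd - 8d)(7b - 1 + 6d)    [distributive law]
= 21ab^2 - 3ab + 18abd + 14ab - 2a + 12ad + 84b^2 - 12b + 72bd + 56b - 8 + 48d - 84b^2d + 12bd - 72bd^2 - 56bd + 8d - 48d^2    [distributive law]
= 21ab^2 + 11ab + 18abd - 2a + 12ad + 84b^2 + 44b + 28bd - 8 + 56d - 84b^2d - 72bd^2 - 48d^2    [combine like terms]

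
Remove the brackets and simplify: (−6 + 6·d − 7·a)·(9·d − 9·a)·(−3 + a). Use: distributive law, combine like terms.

162·d + 297·a·d − 162·a − 135·a^2 − 162·d^2 + 54·a·d^2 − 117·a^2·d + 63·a^3

(−6 + 6·d − 7·a)·(9·d − 9·a)·(−3 + a)
= (−54·d + 54·a + 54·d^2 − 54·a·d − 63·a·d + 63·a^2)·(−3 + a)    [distributive law]
= (−54·d + 54·a + 54·d^2 − 117·a·d + 63·a^2)·(−3 + a)    [combine like terms]
= 162·d − 54·a·d − 162·a + 54·a^2 − 162·d^2 + 54·a·d^2 + 351·a·d − 117·a^2·d − 189·a^2 + 63·a^3    [distributive law]
= 162·d + 297·a·d − 162·a − 135·a^2 − 162·d^2 + 54·a·d^2 − 117·a^2·d + 63·a^3    [combine like terms]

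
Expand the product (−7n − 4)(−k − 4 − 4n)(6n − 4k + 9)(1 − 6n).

464kn² + 420kn³ + 68k²n + 168k²n² + 79kn − 2436n² − 2928n³ − 372n − 1008n⁴ − 16k² − 28k + 144

(−7n − 4)(−k − 4 − 4n)(6n − 4k + 9)(1 − 6n)
= (7kn + 28n + 28n² + 4k + 16 + 16n)(6n − 4k + 9)(1 − 6n)    [distributive law]
= (7kn + 44n + 28n² + 4k + 16)(6n − 4k + 9)(1 − 6n)    [combine like terms]
= (42kn² − 28k²n + 63kn + 264n² − 176kn + 396n + 168n³ − 112kn² + 252n² + 24kn − 16k² + 36k + 96n − 64k + 144)(1 − 6n)    [distributive law]
= (−70kn² − 28k²n − 89kn + 516n² + 492n + 168n³ − 16k² − 28k + 144)(1 − 6n)    [combine like terms]
= −70kn² + 420kn³ − 28k²n + 168k²n² − 89kn + 534kn² + 516n² − 3096n³ + 492n − 2952n² + 168n³ − 1008n⁴ − 16k² + 96k²n − 28k + 168kn + 144 − 864n    [distributive law]
= 464kn² + 420kn³ + 68k²n + 168k²n² + 79kn − 2436n² − 2928n³ − 372n − 1008n⁴ − 16k² − 28k + 144    [combine like terms]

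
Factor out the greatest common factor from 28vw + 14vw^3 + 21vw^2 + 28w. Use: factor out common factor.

28vw + 14vw^3 + 21vw^2 + 28w
= 7(4vw + 2vw^3 + 3vw^2 + 4w)    [factor out 7]
= 7w(4v + 2vw^2 + 3vw + 4)    [factor out w]

7w(4v + 2vw^2 + 3vw + 4)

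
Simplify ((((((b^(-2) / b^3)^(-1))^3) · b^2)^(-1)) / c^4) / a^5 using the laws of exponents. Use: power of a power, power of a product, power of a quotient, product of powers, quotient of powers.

((((((b^(-2) / b^3)^(-1))^3) · b^2)^(-1)) / c^4) / a^5
= ((((((b^(-2) / b^3)^(-1))^3)^(-1)) · ((b^2)^(-1))) / c^4) / a^5    [power of a product]
= (((((b^(-2) / b^3)^(-1))^(-3)) · ((b^2)^(-1))) / c^4) / a^5    [power of a power]
= ((((b^(-2) / b^3)^3) · ((b^2)^(-1))) / c^4) / a^5    [power of a power]
= (((((b^(-2))^3) / ((b^3)^3)) · ((b^2)^(-1))) / c^4) / a^5    [power of a quotient]
= (((b^(-6) / ((b^3)^3)) · ((b^2)^(-1))) / c^4) / a^5    [power of a power]
= (((b^(-6) / b^9) · ((b^2)^(-1))) / c^4) / a^5    [power of a power]
= ((b^(-15) · ((b^2)^(-1))) / c^4) / a^5    [quotient of powers]
= ((b^(-15) · b^(-2)) / c^4) / a^5    [power of a power]
= (b^(-17) / c^4) / a^5    [product of powers]
= a^(-5)b^(-17)c^(-4)    [quotient of powers]

a^(-5)b^(-17)c^(-4)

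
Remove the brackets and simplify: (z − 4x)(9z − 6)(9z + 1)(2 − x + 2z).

72z^3 − 729xz^3 + 162z^4 − 102z^2 − 243xz^2 − 12z + 414xz + 324x^2z^2 − 180x^2z + 48x − 24x^2

(z − 4x)(9z − 6)(9z + 1)(2 − x + 2z)
= (9z^2 − 6z − 36xz + 24x)(9z + 1)(2 − x + 2z)    [distributive law]
= (81z^3 + 9z^2 − 54z^2 − 6z − 324xz^2 − 36xz + 216xz + 24x)(2 − x + 2z)    [distributive law]
= (81z^3 − 45z^2 − 6z − 324xz^2 + 180xz + 24x)(2 − x + 2z)    [combine like terms]
= 162z^3 − 81xz^3 + 162z^4 − 90z^2 + 45xz^2 − 90z^3 − 12z + 6xz − 12z^2 − 648xz^2 + 324x^2z^2 − 648xz^3 + 360xz − 180x^2z + 360xz^2 + 48x − 24x^2 + 48xz    [distributive law]
= 72z^3 − 729xz^3 + 162z^4 − 102z^2 − 243xz^2 − 12z + 414xz + 324x^2z^2 − 180x^2z + 48x − 24x^2    [combine like terms]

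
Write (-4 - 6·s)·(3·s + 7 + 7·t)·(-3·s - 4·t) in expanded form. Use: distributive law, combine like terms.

(-4 - 6·s)·(3·s + 7 + 7·t)·(-3·s - 4·t)
= (-12·s - 28 - 28·t - 18·s^2 - 42·s - 42·s·t)·(-3·s - 4·t)    [distributive law]
= (-54·s - 28 - 28·t - 18·s^2 - 42·s·t)·(-3·s - 4·t)    [combine like terms]
= 162·s^2 + 216·s·t + 84·s + 112·t + 84·s·t + 112·t^2 + 54·s^3 + 72·s^2·t + 126·s^2·t + 168·s·t^2    [distributive law]
= 162·s^2 + 300·s·t + 84·s + 112·t + 112·t^2 + 54·s^3 + 198·s^2·t + 168·s·t^2    [combine like terms]

162·s^2 + 300·s·t + 84·s + 112·t + 112·t^2 + 54·s^3 + 198·s^2·t + 168·s·t^2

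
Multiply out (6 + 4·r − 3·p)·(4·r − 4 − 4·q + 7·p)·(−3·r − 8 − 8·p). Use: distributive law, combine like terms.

(6 + 4·r − 3·p)·(4·r − 4 − 4·q + 7·p)·(−3·r − 8 − 8·p)
= (24·r − 24 − 24·q + 42·p + 16·r^2 − 16·r − 16·q·r + 28·p·r − 12·p·r + 12·p + 12·p·q − 21·p^2)·(−3·r − 8 − 8·p)    [distributive law]
= (8·r − 24 − 24·q + 54·p + 16·r^2 − 16·q·r + 16·p·r + 12·p·q − 21·p^2)·(−3·r − 8 − 8·p)    [combine like terms]
= −24·r^2 − 64·r − 64·p·r + 72·r + 192 + 192·p + 72·q·r + 192·q + 192·p·q − 162·p·r − 432·p − 432·p^2 − 48·r^3 − 128·r^2 − 128·p·r^2 + 48·q·r^2 + 128·q·r + 128·p·q·r − 48·p·r^2 − 128·p·r − 128·p^2·r − 36·p·q·r − 96·p·q − 96·p^2·q + 63·p^2·r + 168·p^2 + 168·p^3    [distributive law]
= −152·r^2 + 8·r − 354·p·r + 192 − 240·p + 200·q·r + 192·q + 96·p·q − 264·p^2 − 48·r^3 − 176·p·r^2 + 48·q·r^2 + 92·p·q·r − 65·p^2·r − 96·p^2·q + 168·p^3    [combine like terms]

−152·r^2 + 8·r − 354·p·r + 192 − 240·p + 200·q·r + 192·q + 96·p·q − 264·p^2 − 48·r^3 − 176·p·r^2 + 48·q·r^2 + 92·p·q·r − 65·p^2·r − 96·p^2·q + 168·p^3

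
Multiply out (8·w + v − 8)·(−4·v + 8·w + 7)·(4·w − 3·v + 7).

−288·v·w^2 + 56·v^2·w + 12·v·w + 256·w^3 + 416·w^2 − 280·w + 12·v^3 − 145·v^2 + 441·v − 392

(8·w + v − 8)·(−4·v + 8·w + 7)·(4·w − 3·v + 7)
= (−32·v·w + 64·w^2 + 56·w − 4·v^2 + 8·v·w + 7·v + 32·v − 64·w − 56)·(4·w − 3·v + 7)    [distributive law]
= (−24·v·w + 64·w^2 − 8·w − 4·v^2 + 39·v − 56)·(4·w − 3·v + 7)    [combine like terms]
= −96·v·w^2 + 72·v^2·w − 168·v·w + 256·w^3 − 192·v·w^2 + 448·w^2 − 32·w^2 + 24·v·w − 56·w − 16·v^2·w + 12·v^3 − 28·v^2 + 156·v·w − 117·v^2 + 273·v − 224·w + 168·v − 392    [distributive law]
= −288·v·w^2 + 56·v^2·w + 12·v·w + 256·w^3 + 416·w^2 − 280·w + 12·v^3 − 145·v^2 + 441·v − 392    [combine like terms]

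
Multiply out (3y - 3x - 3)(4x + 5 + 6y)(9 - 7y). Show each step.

135xy + 42xy^2 + 78y + 183y^2 - 126y^3 - 108x^2 + 84x^2y - 243x - 135

(3y - 3x - 3)(4x + 5 + 6y)(9 - 7y)
= (12xy + 15y + 18y^2 - 12x^2 - 15x - 18xy - 12x - 15 - 18y)(9 - 7y)    [distributive law]
= (-6xy - 3y + 18y^2 - 12x^2 - 27x - 15)(9 - 7y)    [combine like terms]
= -54xy + 42xy^2 - 27y + 21y^2 + 162y^2 - 126y^3 - 108x^2 + 84x^2y - 243x + 189xy - 135 + 105y    [distributive law]
= 135xy + 42xy^2 + 78y + 183y^2 - 126y^3 - 108x^2 + 84x^2y - 243x - 135    [combine like terms]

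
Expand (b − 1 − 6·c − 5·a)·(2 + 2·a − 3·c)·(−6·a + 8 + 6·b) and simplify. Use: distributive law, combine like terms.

−68·a·b + 4·b + 12·b² − 72·a²·b + 12·a·b² + 36·a·b·c − 78·b·c − 18·b²·c − 84·a − 16 − 8·a² + 78·a·c − 72·c − 18·a²·c − 108·a·c² + 144·c² + 108·b·c² + 60·a³

(b − 1 − 6·c − 5·a)·(2 + 2·a − 3·c)·(−6·a + 8 + 6·b)
= (2·b + 2·a·b − 3·b·c − 2 − 2·a + 3·c − 12·c − 12·a·c + 18·c² − 10·a − 10·a² + 15·a·c)·(−6·a + 8 + 6·b)    [distributive law]
= (2·b + 2·a·b − 3·b·c − 2 − 12·a − 9·c + 3·a·c + 18·c² − 10·a²)·(−6·a + 8 + 6·b)    [combine like terms]
= −12·a·b + 16·b + 12·b² − 12·a²·b + 16·a·b + 12·a·b² + 18·a·b·c − 24·b·c − 18·b²·c + 12·a − 16 − 12·b + 72·a² − 96·a − 72·a·b + 54·a·c − 72·c − 54·b·c − 18·a²·c + 24·a·c + 18·a·b·c − 108·a·c² + 144·c² + 108·b·c² + 60·a³ − 80·a² − 60·a²·b    [distributive law]
= −68·a·b + 4·b + 12·b² − 72·a²·b + 12·a·b² + 36·a·b·c − 78·b·c − 18·b²·c − 84·a − 16 − 8·a² + 78·a·c − 72·c − 18·a²·c − 108·a·c² + 144·c² + 108·b·c² + 60·a³    [combine like terms]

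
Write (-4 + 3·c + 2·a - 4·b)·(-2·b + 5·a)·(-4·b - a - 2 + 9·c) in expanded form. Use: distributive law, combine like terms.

(-4 + 3·c + 2·a - 4·b)·(-2·b + 5·a)·(-4·b - a - 2 + 9·c)
= (8·b - 20·a - 6·b·c + 15·a·c - 4·a·b + 10·a² + 8·b² - 20·a·b)·(-4·b - a - 2 + 9·c)    [distributive law]
= (8·b - 20·a - 6·b·c + 15·a·c - 24·a·b + 10·a² + 8·b²)·(-4·b - a - 2 + 9·c)    [combine like terms]
= -32·b² - 8·a·b - 16·b + 72·b·c + 80·a·b + 20·a² + 40·a - 180·a·c + 24·b²·c + 6·a·b·c + 12·b·c - 54·b·c² - 60·a·b·c - 15·a²·c - 30·a·c + 135·a·c² + 96·a·b² + 24·a²·b + 48·a·b - 216·a·b·c - 40·a²·b - 10·a³ - 20·a² + 90·a²·c - 32·b³ - 8·a·b² - 16·b² + 72·b²·c    [distributive law]
= -48·b² + 120·a·b - 16·b + 84·b·c + 40·a - 210·a·c + 96·b²·c - 270·a·b·c - 54·b·c² + 75·a²·c + 135·a·c² + 88·a·b² - 16·a²·b - 10·a³ - 32·b³    [combine like terms]

-48·b² + 120·a·b - 16·b + 84·b·c + 40·a - 210·a·c + 96·b²·c - 270·a·b·c - 54·b·c² + 75·a²·c + 135·a·c² + 88·a·b² - 16·a²·b - 10·a³ - 32·b³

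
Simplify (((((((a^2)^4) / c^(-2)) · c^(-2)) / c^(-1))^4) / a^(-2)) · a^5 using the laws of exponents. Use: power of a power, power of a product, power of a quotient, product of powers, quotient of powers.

(((((((a^2)^4) / c^(-2)) · c^(-2)) / c^(-1))^4) / a^(-2)) · a^5
= (((((((a^2)^4) / c^(-2)) · c^(-2))^4) / ((c^(-1))^4)) / a^(-2)) · a^5    [power of a quotient]
= (((((((a^2)^4) / c^(-2))^4) · ((c^(-2))^4)) / ((c^(-1))^4)) / a^(-2)) · a^5    [power of a product]
= (((((((a^2)^4)^4) / ((c^(-2))^4)) · ((c^(-2))^4)) / ((c^(-1))^4)) / a^(-2)) · a^5    [power of a quotient]
= ((((((a^2)^16) / ((c^(-2))^4)) · ((c^(-2))^4)) / ((c^(-1))^4)) / a^(-2)) · a^5    [power of a power]
= ((((a^32 / ((c^(-2))^4)) · ((c^(-2))^4)) / ((c^(-1))^4)) / a^(-2)) · a^5    [power of a power]
= ((((a^32 / c^(-8)) · ((c^(-2))^4)) / ((c^(-1))^4)) / a^(-2)) · a^5    [power of a power]
= ((((a^32 / c^(-8)) · c^(-8)) / ((c^(-1))^4)) / a^(-2)) · a^5    [power of a power]
= ((((a^32 / c^(-8)) · c^(-8)) / c^(-4)) / a^(-2)) · a^5    [power of a power]
= a^39c^4    [quotient of powers; product of powers]

a^39c^4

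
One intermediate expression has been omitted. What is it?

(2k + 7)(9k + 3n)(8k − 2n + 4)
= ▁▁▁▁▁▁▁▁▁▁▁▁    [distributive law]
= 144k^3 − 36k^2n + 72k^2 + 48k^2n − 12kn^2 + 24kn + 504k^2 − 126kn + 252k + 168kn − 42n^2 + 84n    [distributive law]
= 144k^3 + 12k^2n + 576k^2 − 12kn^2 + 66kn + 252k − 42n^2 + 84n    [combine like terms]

Applying distributive law to the line above:

(18k^2 + 6kn + 63k + 21n)(8k − 2n + 4)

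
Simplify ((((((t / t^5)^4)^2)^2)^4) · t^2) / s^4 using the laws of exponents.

((((((t / t^5)^4)^2)^2)^4) · t^2) / s^4
= (((((t / t^5)^4)^2)^8) · t^2) / s^4    [power of a power]
= ((((t / t^5)^4)^16) · t^2) / s^4    [power of a power]
= (((t / t^5)^64) · t^2) / s^4    [power of a power]
= (((t^64) / ((t^5)^64)) · t^2) / s^4    [power of a quotient]
= ((t^64 / t^320) · t^2) / s^4    [power of a power]
= (t^(-256) · t^2) / s^4    [quotient of powers]
= t^(-254) / s^4    [product of powers]
= s^(-4)·t^(-254)    [quotient of powers]

s^(-4)·t^(-254)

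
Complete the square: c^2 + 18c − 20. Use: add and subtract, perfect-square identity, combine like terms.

c^2 + 18c − 20
= c^2 + 18c + 81 − 81 − 20    [add and subtract 81]
= (c + 9)^2 − 81 − 20    [perfect-square identity]
= (c + 9)^2 − 101    [combine constants]

(c + 9)^2 − 101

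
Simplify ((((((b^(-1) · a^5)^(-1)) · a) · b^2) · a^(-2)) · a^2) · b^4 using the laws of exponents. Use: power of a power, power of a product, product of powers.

a^(-4)b^7

((((((b^(-1) · a^5)^(-1)) · a) · b^2) · a^(-2)) · a^2) · b^4
= (((((((b^(-1))^(-1)) · ((a^5)^(-1))) · a) · b^2) · a^(-2)) · a^2) · b^4    [power of a product]
= (((((b · ((a^5)^(-1))) · a) · b^2) · a^(-2)) · a^2) · b^4    [power of a power]
= (((((b · a^(-5)) · a) · b^2) · a^(-2)) · a^2) · b^4    [power of a power]
= a^(-4)b^7    [product of powers]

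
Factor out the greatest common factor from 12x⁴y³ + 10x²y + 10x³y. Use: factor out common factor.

12x⁴y³ + 10x²y + 10x³y
= 2(6x⁴y³ + 5x²y + 5x³y)    [factor out 2]
= 2x²y(6x²y² + 5 + 5x)    [factor out x²y]

2x²y(6x²y² + 5 + 5x)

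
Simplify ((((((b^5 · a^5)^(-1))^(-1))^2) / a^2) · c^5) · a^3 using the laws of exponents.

a^11b^10c^5

((((((b^5 · a^5)^(-1))^(-1))^2) / a^2) · c^5) · a^3
= (((((b^5 · a^5)^(-1))^(-2)) / a^2) · c^5) · a^3    [power of a power]
= ((((b^5 · a^5)^2) / a^2) · c^5) · a^3    [power of a power]
= (((((b^5)^2) · ((a^5)^2)) / a^2) · c^5) · a^3    [power of a product]
= (((b^10 · ((a^5)^2)) / a^2) · c^5) · a^3    [power of a power]
= (((b^10 · a^10) / a^2) · c^5) · a^3    [power of a power]
= a^11b^10c^5    [quotient of powers; product of powers]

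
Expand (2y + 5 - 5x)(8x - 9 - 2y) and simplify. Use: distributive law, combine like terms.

(2y + 5 - 5x)(8x - 9 - 2y)
= 16xy - 18y - 4y^2 + 40x - 45 - 10y - 40x^2 + 45x + 10xy    [distributive law]
= 26xy - 28y - 4y^2 + 85x - 45 - 40x^2    [combine like terms]

26xy - 28y - 4y^2 + 85x - 45 - 40x^2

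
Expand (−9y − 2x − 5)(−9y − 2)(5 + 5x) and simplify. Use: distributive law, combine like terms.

405y² + 405xy² + 315y + 405xy + 90x²y + 70x + 20x² + 50

(−9y − 2x − 5)(−9y − 2)(5 + 5x)
= (81y² + 18y + 18xy + 4x + 45y + 10)(5 + 5x)    [distributive law]
= (81y² + 63y + 18xy + 4x + 10)(5 + 5x)    [combine like terms]
= 405y² + 405xy² + 315y + 315xy + 90xy + 90x²y + 20x + 20x² + 50 + 50x    [distributive law]
= 405y² + 405xy² + 315y + 405xy + 90x²y + 70x + 20x² + 50    [combine like terms]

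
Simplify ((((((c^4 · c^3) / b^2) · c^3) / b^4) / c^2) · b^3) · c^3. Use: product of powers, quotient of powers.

b^(-3)c^11

((((((c^4 · c^3) / b^2) · c^3) / b^4) / c^2) · b^3) · c^3
= (((((c^7 / b^2) · c^3) / b^4) / c^2) · b^3) · c^3    [product of powers]
= b^(-3)c^11    [quotient of powers; product of powers]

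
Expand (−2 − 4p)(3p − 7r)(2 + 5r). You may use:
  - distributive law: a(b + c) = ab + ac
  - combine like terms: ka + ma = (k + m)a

(−2 − 4p)(3p − 7r)(2 + 5r)
= (−6p + 14r − 12p² + 28pr)(2 + 5r)    [distributive law]
= −12p − 30pr + 28r + 70r² − 24p² − 60p²r + 56pr + 140pr²    [distributive law]
= −12p + 26pr + 28r + 70r² − 24p² − 60p²r + 140pr²    [combine like terms]

−12p + 26pr + 28r + 70r² − 24p² − 60p²r + 140pr²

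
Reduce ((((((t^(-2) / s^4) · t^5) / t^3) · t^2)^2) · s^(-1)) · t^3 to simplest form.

s^(-9)·t^7

((((((t^(-2) / s^4) · t^5) / t^3) · t^2)^2) · s^(-1)) · t^3
= ((((((t^(-2) / s^4) · t^5) / t^3)^2) · ((t^2)^2)) · s^(-1)) · t^3    [power of a product]
= ((((((t^(-2) / s^4) · t^5)^2) / ((t^3)^2)) · ((t^2)^2)) · s^(-1)) · t^3    [power of a quotient]
= ((((((t^(-2) / s^4)^2) · ((t^5)^2)) / ((t^3)^2)) · ((t^2)^2)) · s^(-1)) · t^3    [power of a product]
= (((((((t^(-2))^2) / ((s^4)^2)) · ((t^5)^2)) / ((t^3)^2)) · ((t^2)^2)) · s^(-1)) · t^3    [power of a quotient]
= (((((t^(-4) / ((s^4)^2)) · ((t^5)^2)) / ((t^3)^2)) · ((t^2)^2)) · s^(-1)) · t^3    [power of a power]
= (((((t^(-4) / s^8) · ((t^5)^2)) / ((t^3)^2)) · ((t^2)^2)) · s^(-1)) · t^3    [power of a power]
= (((((t^(-4) / s^8) · t^10) / ((t^3)^2)) · ((t^2)^2)) · s^(-1)) · t^3    [power of a power]
= (((((t^(-4) / s^8) · t^10) / t^6) · ((t^2)^2)) · s^(-1)) · t^3    [power of a power]
= (((((t^(-4) / s^8) · t^10) / t^6) · t^4) · s^(-1)) · t^3    [power of a power]
= s^(-9)·t^7    [quotient of powers; product of powers]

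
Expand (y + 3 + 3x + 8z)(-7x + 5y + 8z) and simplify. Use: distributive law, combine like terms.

(y + 3 + 3x + 8z)(-7x + 5y + 8z)
= -7xy + 5y² + 8yz - 21x + 15y + 24z - 21x² + 15xy + 24xz - 56xz + 40yz + 64z²    [distributive law]
= 8xy + 5y² + 48yz - 21x + 15y + 24z - 21x² - 32xz + 64z²    [combine like terms]

8xy + 5y² + 48yz - 21x + 15y + 24z - 21x² - 32xz + 64z²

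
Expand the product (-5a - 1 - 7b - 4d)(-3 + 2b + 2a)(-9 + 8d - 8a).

-141a + 80ad - 14a^2 + 64ab - 128abd + 192a^2b - 16a^2d + 80a^3 - 27 - 84d - 171b + 224bd + 126b^2 - 112b^2d + 112ab^2 + 96d^2 - 64bd^2 - 64ad^2

(-5a - 1 - 7b - 4d)(-3 + 2b + 2a)(-9 + 8d - 8a)
= (15a - 10ab - 10a^2 + 3 - 2b - 2a + 21b - 14b^2 - 14ab + 12d - 8bd - 8ad)(-9 + 8d - 8a)    [distributive law]
= (13a - 24ab - 10a^2 + 3 + 19b - 14b^2 + 12d - 8bd - 8ad)(-9 + 8d - 8a)    [combine like terms]
= -117a + 104ad - 104a^2 + 216ab - 192abd + 192a^2b + 90a^2 - 80a^2d + 80a^3 - 27 + 24d - 24a - 171b + 152bd - 152ab + 126b^2 - 112b^2d + 112ab^2 - 108d + 96d^2 - 96ad + 72bd - 64bd^2 + 64abd + 72ad - 64ad^2 + 64a^2d    [distributive law]
= -141a + 80ad - 14a^2 + 64ab - 128abd + 192a^2b - 16a^2d + 80a^3 - 27 - 84d - 171b + 224bd + 126b^2 - 112b^2d + 112ab^2 + 96d^2 - 64bd^2 - 64ad^2    [combine like terms]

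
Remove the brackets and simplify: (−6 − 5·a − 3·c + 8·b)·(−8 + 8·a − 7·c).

48 − 8·a + 66·c − 40·a^2 + 11·a·c + 21·c^2 − 64·b + 64·a·b − 56·b·c

(−6 − 5·a − 3·c + 8·b)·(−8 + 8·a − 7·c)
= 48 − 48·a + 42·c + 40·a − 40·a^2 + 35·a·c + 24·c − 24·a·c + 21·c^2 − 64·b + 64·a·b − 56·b·c    [distributive law]
= 48 − 8·a + 66·c − 40·a^2 + 11·a·c + 21·c^2 − 64·b + 64·a·b − 56·b·c    [combine like terms]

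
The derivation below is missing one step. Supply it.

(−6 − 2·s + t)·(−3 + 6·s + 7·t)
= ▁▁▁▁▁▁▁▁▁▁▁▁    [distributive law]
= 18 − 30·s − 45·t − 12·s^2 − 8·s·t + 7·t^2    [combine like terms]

After distributive law, the bracketed line is:

18 − 36·s − 42·t + 6·s − 12·s^2 − 14·s·t − 3·t + 6·s·t + 7·t^2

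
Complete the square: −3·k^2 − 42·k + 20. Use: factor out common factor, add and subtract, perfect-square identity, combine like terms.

−3·k^2 − 42·k + 20
= −3(k^2 + 14·k) + 20    [factor out -3 from the k-terms]
= −3(k^2 + 14·k + 49 − 49) + 20    [add and subtract 49 inside the bracket]
= −3(k + 7)^2 + 147 + 20    [perfect-square identity]
= −3(k + 7)^2 + 167    [combine constants]

−3(k + 7)^2 + 167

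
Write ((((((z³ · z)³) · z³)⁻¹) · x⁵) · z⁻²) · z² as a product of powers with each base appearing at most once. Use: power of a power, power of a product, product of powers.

((((((z³ · z)³) · z³)⁻¹) · x⁵) · z⁻²) · z²
= ((((((z³ · z)³)⁻¹) · ((z³)⁻¹)) · x⁵) · z⁻²) · z²    [power of a product]
= (((((z³ · z)⁻³) · ((z³)⁻¹)) · x⁵) · z⁻²) · z²    [power of a power]
= ((((((z³)⁻³) · (z⁻³)) · ((z³)⁻¹)) · x⁵) · z⁻²) · z²    [power of a product]
= ((((z⁻⁹ · (z⁻³)) · ((z³)⁻¹)) · x⁵) · z⁻²) · z²    [power of a power]
= (((z⁻¹² · ((z³)⁻¹)) · x⁵) · z⁻²) · z²    [product of powers]
= (((z⁻¹² · z⁻³) · x⁵) · z⁻²) · z²    [power of a power]
= ((z⁻¹⁵ · x⁵) · z⁻²) · z²    [product of powers]
= x⁵z⁻¹⁵    [product of powers]

x⁵z⁻¹⁵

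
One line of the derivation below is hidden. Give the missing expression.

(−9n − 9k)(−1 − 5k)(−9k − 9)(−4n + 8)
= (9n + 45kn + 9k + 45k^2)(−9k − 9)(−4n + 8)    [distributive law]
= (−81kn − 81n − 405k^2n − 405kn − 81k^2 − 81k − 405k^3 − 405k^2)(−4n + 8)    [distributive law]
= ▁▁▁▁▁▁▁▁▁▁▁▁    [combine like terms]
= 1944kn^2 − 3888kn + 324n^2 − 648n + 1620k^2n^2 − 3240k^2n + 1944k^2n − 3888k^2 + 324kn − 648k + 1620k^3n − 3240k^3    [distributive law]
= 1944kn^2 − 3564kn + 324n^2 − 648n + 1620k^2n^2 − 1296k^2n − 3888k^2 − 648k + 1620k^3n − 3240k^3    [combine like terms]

After combine like terms, the bracketed line is:

(−486kn − 81n − 405k^2n − 486k^2 − 81k − 405k^3)(−4n + 8)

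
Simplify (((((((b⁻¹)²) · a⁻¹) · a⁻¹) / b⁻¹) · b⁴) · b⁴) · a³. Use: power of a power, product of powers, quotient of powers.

(((((((b⁻¹)²) · a⁻¹) · a⁻¹) / b⁻¹) · b⁴) · b⁴) · a³
= (((((b⁻² · a⁻¹) · a⁻¹) / b⁻¹) · b⁴) · b⁴) · a³    [power of a power]
= ab⁷    [quotient of powers; product of powers]

ab⁷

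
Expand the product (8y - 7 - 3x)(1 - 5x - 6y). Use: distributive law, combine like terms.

50y - 22xy - 48y² - 7 + 32x + 15x²

(8y - 7 - 3x)(1 - 5x - 6y)
= 8y - 40xy - 48y² - 7 + 35x + 42y - 3x + 15x² + 18xy    [distributive law]
= 50y - 22xy - 48y² - 7 + 32x + 15x²    [combine like terms]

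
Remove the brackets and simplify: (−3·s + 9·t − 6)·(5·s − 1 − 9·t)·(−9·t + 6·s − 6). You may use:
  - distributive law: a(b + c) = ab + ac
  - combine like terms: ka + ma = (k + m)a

567·s²·t − 90·s³ − 72·s² + 81·s·t + 198·s − 1134·s·t² + 81·t² − 324·t + 729·t³ − 36

(−3·s + 9·t − 6)·(5·s − 1 − 9·t)·(−9·t + 6·s − 6)
= (−15·s² + 3·s + 27·s·t + 45·s·t − 9·t − 81·t² − 30·s + 6 + 54·t)·(−9·t + 6·s − 6)    [distributive law]
= (−15·s² − 27·s + 72·s·t + 45·t − 81·t² + 6)·(−9·t + 6·s − 6)    [combine like terms]
= 135·s²·t − 90·s³ + 90·s² + 243·s·t − 162·s² + 162·s − 648·s·t² + 432·s²·t − 432·s·t − 405·t² + 270·s·t − 270·t + 729·t³ − 486·s·t² + 486·t² − 54·t + 36·s − 36    [distributive law]
= 567·s²·t − 90·s³ − 72·s² + 81·s·t + 198·s − 1134·s·t² + 81·t² − 324·t + 729·t³ − 36    [combine like terms]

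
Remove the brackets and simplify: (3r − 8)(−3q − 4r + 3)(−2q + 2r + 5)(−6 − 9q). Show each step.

603q^2r − 162q^3r − 234qr^2 − 54q^2r^2 − 939qr + 144r^3 + 216qr^3 − 132r^2 − 942r − 1224q^2 + 432q^3 + 72q + 720

(3r − 8)(−3q − 4r + 3)(−2q + 2r + 5)(−6 − 9q)
= (−9qr − 12r^2 + 9r + 24q + 32r − 24)(−2q + 2r + 5)(−6 − 9q)    [distributive law]
= (−9qr − 12r^2 + 41r + 24q − 24)(−2q + 2r + 5)(−6 − 9q)    [combine like terms]
= (18q^2r − 18qr^2 − 45qr + 24qr^2 − 24r^3 − 60r^2 − 82qr + 82r^2 + 205r − 48q^2 + 48qr + 120q + 48q − 48r − 120)(−6 − 9q)    [distributive law]
= (18q^2r + 6qr^2 − 79qr − 24r^3 + 22r^2 + 157r − 48q^2 + 168q − 120)(−6 − 9q)    [combine like terms]
= −108q^2r − 162q^3r − 36qr^2 − 54q^2r^2 + 474qr + 711q^2r + 144r^3 + 216qr^3 − 132r^2 − 198qr^2 − 942r − 1413qr + 288q^2 + 432q^3 − 1008q − 1512q^2 + 720 + 1080q    [distributive law]
= 603q^2r − 162q^3r − 234qr^2 − 54q^2r^2 − 939qr + 144r^3 + 216qr^3 − 132r^2 − 942r − 1224q^2 + 432q^3 + 72q + 720    [combine like terms]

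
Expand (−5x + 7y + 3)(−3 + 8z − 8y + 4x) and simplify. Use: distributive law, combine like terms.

27x − 40xz + 68xy − 20x^2 − 45y + 56yz − 56y^2 − 9 + 24z

(−5x + 7y + 3)(−3 + 8z − 8y + 4x)
= 15x − 40xz + 40xy − 20x^2 − 21y + 56yz − 56y^2 + 28xy − 9 + 24z − 24y + 12x    [distributive law]
= 27x − 40xz + 68xy − 20x^2 − 45y + 56yz − 56y^2 − 9 + 24z    [combine like terms]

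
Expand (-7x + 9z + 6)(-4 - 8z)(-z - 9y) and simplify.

-28xz - 252xy - 56xz^2 - 504xyz + 84z^2 + 756yz + 72z^3 + 648yz^2 + 24z + 216y

(-7x + 9z + 6)(-4 - 8z)(-z - 9y)
= (28x + 56xz - 36z - 72z^2 - 24 - 48z)(-z - 9y)    [distributive law]
= (28x + 56xz - 84z - 72z^2 - 24)(-z - 9y)    [combine like terms]
= -28xz - 252xy - 56xz^2 - 504xyz + 84z^2 + 756yz + 72z^3 + 648yz^2 + 24z + 216y    [distributive law]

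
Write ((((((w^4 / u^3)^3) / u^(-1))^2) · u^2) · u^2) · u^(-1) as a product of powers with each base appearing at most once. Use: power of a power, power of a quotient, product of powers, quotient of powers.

((((((w^4 / u^3)^3) / u^(-1))^2) · u^2) · u^2) · u^(-1)
= ((((((w^4 / u^3)^3)^2) / ((u^(-1))^2)) · u^2) · u^2) · u^(-1)    [power of a quotient]
= (((((w^4 / u^3)^6) / ((u^(-1))^2)) · u^2) · u^2) · u^(-1)    [power of a power]
= ((((((w^4)^6) / ((u^3)^6)) / ((u^(-1))^2)) · u^2) · u^2) · u^(-1)    [power of a quotient]
= ((((w^24 / ((u^3)^6)) / ((u^(-1))^2)) · u^2) · u^2) · u^(-1)    [power of a power]
= ((((w^24 / u^18) / ((u^(-1))^2)) · u^2) · u^2) · u^(-1)    [power of a power]
= ((((w^24 / u^18) / u^(-2)) · u^2) · u^2) · u^(-1)    [power of a power]
= u^(-13)w^24    [quotient of powers; product of powers]

u^(-13)w^24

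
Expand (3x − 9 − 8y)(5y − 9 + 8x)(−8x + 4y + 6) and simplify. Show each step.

(3x − 9 − 8y)(5y − 9 + 8x)(−8x + 4y + 6)
= (15xy − 27x + 24x^2 − 45y + 81 − 72x − 40y^2 + 72y − 64xy)(−8x + 4y + 6)    [distributive law]
= (−49xy − 99x + 24x^2 + 27y + 81 − 40y^2)(−8x + 4y + 6)    [combine like terms]
= 392x^2y − 196xy^2 − 294xy + 792x^2 − 396xy − 594x − 192x^3 + 96x^2y + 144x^2 − 216xy + 108y^2 + 162y − 648x + 324y + 486 + 320xy^2 − 160y^3 − 240y^2    [distributive law]
= 488x^2y + 124xy^2 − 906xy + 936x^2 − 1242x − 192x^3 − 132y^2 + 486y + 486 − 160y^3    [combine like terms]

488x^2y + 124xy^2 − 906xy + 936x^2 − 1242x − 192x^3 − 132y^2 + 486y + 486 − 160y^3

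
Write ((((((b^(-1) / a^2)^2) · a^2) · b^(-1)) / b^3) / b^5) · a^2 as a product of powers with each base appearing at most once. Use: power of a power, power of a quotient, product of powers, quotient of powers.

b^(-11)

((((((b^(-1) / a^2)^2) · a^2) · b^(-1)) / b^3) / b^5) · a^2
= (((((((b^(-1))^2) / ((a^2)^2)) · a^2) · b^(-1)) / b^3) / b^5) · a^2    [power of a quotient]
= (((((b^(-2) / ((a^2)^2)) · a^2) · b^(-1)) / b^3) / b^5) · a^2    [power of a power]
= (((((b^(-2) / a^4) · a^2) · b^(-1)) / b^3) / b^5) · a^2    [power of a power]
= b^(-11)    [quotient of powers; product of powers]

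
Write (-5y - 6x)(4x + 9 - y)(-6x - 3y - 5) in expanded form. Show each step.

(-5y - 6x)(4x + 9 - y)(-6x - 3y - 5)
= (-20xy - 45y + 5y² - 24x² - 54x + 6xy)(-6x - 3y - 5)    [distributive law]
= (-14xy - 45y + 5y² - 24x² - 54x)(-6x - 3y - 5)    [combine like terms]
= 84x²y + 42xy² + 70xy + 270xy + 135y² + 225y - 30xy² - 15y³ - 25y² + 144x³ + 72x²y + 120x² + 324x² + 162xy + 270x    [distributive law]
= 156x²y + 12xy² + 502xy + 110y² + 225y - 15y³ + 144x³ + 444x² + 270x    [combine like terms]

156x²y + 12xy² + 502xy + 110y² + 225y - 15y³ + 144x³ + 444x² + 270x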